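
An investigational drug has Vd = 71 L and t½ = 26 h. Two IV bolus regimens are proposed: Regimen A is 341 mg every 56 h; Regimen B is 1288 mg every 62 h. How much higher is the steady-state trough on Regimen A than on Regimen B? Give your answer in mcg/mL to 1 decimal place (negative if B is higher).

-2.9 mcg/mL

Regimen A: f = (1/2)^(56/26) ≈ 0.2247; Cmin,ss = (341/71)·f/(1−f) ≈ 1.392 mcg/mL.
Regimen B: f = (1/2)^(62/26) ≈ 0.1915; Cmin,ss = (1288/71)·f/(1−f) ≈ 4.297 mcg/mL.
Difference ≈ 1.392 − 4.297 ≈ -2.905 mcg/mL.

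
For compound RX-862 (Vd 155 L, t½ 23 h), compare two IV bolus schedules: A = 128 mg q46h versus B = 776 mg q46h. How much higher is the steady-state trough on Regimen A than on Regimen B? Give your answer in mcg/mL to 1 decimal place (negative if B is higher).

Regimen A: f = (1/2)^(46/23) ≈ 0.2500; Cmin,ss = (128/155)·f/(1−f) ≈ 0.275 mcg/mL.
Regimen B: f = (1/2)^(46/23) ≈ 0.2500; Cmin,ss = (776/155)·f/(1−f) ≈ 1.669 mcg/mL.
Difference ≈ 0.275 − 1.669 ≈ -1.394 mcg/mL.

-1.4 mcg/mL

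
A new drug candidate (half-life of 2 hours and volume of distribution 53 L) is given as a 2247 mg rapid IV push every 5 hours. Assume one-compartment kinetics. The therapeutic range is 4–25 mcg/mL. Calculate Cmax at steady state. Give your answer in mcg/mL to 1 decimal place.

k = ln2/t½ = ln2/2 ≈ 0.346574 h⁻¹; fraction remaining f = e^(−kτ) = e^(−0.346574×5) ≈ 0.1768.
Accumulation ratio R = 1/(1 − f) ≈ 1/0.8232 ≈ 1.2148.
Each bolus raises the concentration by D/Vd = 2247/53 ≈ 42.396 mcg/mL.
Steady-state peak Cmax,ss = C₀·R ≈ 42.396 × 1.2148 ≈ 51.503 mcg/mL.
Peak 51.5 mcg/mL vs MTC 25 mcg/mL: exceeds toxic threshold.

51.5 mcg/mL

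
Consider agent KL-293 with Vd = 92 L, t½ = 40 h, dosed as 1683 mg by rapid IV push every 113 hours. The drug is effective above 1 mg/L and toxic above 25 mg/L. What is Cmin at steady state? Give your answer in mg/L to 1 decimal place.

τ/t½ = 113/40 ≈ 2.825, so fraction remaining f = (1/2)^(113/40) ≈ 0.1411.
Accumulation ratio R = 1/(1 − f) ≈ 1/0.8589 ≈ 1.1643.
Each bolus raises the concentration by D/Vd = 1683/92 ≈ 18.293 mg/L.
Steady-state peak Cmax,ss = C₀·R ≈ 18.293 × 1.1643 ≈ 21.299 mg/L.
One interval later, Cmin,ss = Cmax,ss·e^(−kτ) ≈ 21.299 × 0.1411 ≈ 3.005 mg/L.
Trough 3.0 mg/L vs MEC 1 mg/L: adequate.

3.0 mg/L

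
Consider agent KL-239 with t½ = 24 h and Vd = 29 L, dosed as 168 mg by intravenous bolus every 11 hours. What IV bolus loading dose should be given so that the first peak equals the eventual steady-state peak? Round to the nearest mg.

f = (1/2)^(11/24) ≈ 0.727827; accumulation ratio R = 1/(1−f) ≈ 3.67413.
Loading dose to hit Cmax,ss on first dose: D_load = D_maint·R ≈ 168 × 3.67413 ≈ 617.25 mg.

617 mg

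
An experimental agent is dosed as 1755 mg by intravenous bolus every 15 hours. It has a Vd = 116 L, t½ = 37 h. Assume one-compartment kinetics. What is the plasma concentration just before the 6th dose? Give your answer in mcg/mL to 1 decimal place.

35.2 mcg/mL

f = (1/2)^(τ/t½) = (1/2)^(15/37) ≈ 0.7550.
C₀ = D/Vd = 1755/116 ≈ 15.129 mcg/mL.
Before the 6th dose, 5 doses have been given. Superposition: Cmin = C₀·(f + f² + … + f^5).
≈ 15.129 × (0.7550 + 0.5700 + 0.4304 + 0.3249 + 0.2453) ≈ 15.129 × 2.3256 ≈ 35.184 mcg/mL.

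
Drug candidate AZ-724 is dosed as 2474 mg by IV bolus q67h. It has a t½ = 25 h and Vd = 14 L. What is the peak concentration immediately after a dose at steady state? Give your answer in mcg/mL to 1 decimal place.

209.4 mcg/mL

k = ln2/t½ = ln2/25 ≈ 0.027726 h⁻¹; fraction remaining f = e^(−kτ) = e^(−0.027726×67) ≈ 0.1560.
Accumulation ratio R = 1/(1 − f) ≈ 1/0.8440 ≈ 1.1848.
Each bolus raises the concentration by D/Vd = 2474/14 ≈ 176.714 mcg/mL.
Steady-state peak Cmax,ss = C₀·R ≈ 176.714 × 1.1848 ≈ 209.371 mcg/mL.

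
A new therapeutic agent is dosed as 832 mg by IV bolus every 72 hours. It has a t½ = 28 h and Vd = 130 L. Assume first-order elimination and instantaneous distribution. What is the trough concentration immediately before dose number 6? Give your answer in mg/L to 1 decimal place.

1.3 mg/L

f = (1/2)^(τ/t½) = (1/2)^(72/28) ≈ 0.1682.
C₀ = D/Vd = 832/130 ≈ 6.400 mg/L.
Before the 6th dose, 5 doses have been given. Superposition: Cmin = C₀·(f + f² + … + f^5).
≈ 6.400 × (0.1682 + 0.0283 + 0.0048 + 0.0008 + 0.0001) ≈ 6.400 × 0.2022 ≈ 1.294 mg/L.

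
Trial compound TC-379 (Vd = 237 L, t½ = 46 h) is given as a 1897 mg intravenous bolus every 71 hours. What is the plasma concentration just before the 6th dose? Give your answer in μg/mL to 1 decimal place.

4.2 μg/mL

f = (1/2)^(τ/t½) = (1/2)^(71/46) ≈ 0.3431.
C₀ = D/Vd = 1897/237 ≈ 8.004 μg/mL.
Before the 6th dose, 5 doses have been given. Superposition: Cmin = C₀·(f + f² + … + f^5).
≈ 8.004 × (0.3431 + 0.1177 + 0.0404 + 0.0139 + 0.0048) ≈ 8.004 × 0.5199 ≈ 4.161 μg/mL.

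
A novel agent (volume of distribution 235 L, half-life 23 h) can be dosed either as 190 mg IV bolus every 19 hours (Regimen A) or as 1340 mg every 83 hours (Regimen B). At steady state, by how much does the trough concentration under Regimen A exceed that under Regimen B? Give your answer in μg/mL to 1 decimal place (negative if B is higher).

0.5 μg/mL

Regimen A: f = (1/2)^(19/23) ≈ 0.5641; Cmin,ss = (190/235)·f/(1−f) ≈ 1.046 μg/mL.
Regimen B: f = (1/2)^(83/23) ≈ 0.0820; Cmin,ss = (1340/235)·f/(1−f) ≈ 0.509 μg/mL.
Difference ≈ 1.046 − 0.509 ≈ 0.537 μg/mL.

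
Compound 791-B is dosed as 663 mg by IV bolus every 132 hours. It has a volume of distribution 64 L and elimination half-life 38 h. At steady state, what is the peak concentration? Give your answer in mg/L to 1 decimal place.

11.4 mg/L

k = ln2/t½ = ln2/38 ≈ 0.018241 h⁻¹; fraction remaining f = e^(−kτ) = e^(−0.018241×132) ≈ 0.0900.
At steady state, accumulation factor R = 1/(1 − e^(−kτ)) ≈ 1.0989.
Each bolus raises the concentration by D/Vd = 663/64 ≈ 10.359 mg/L.
Steady-state peak Cmax,ss = C₀·R ≈ 10.359 × 1.0989 ≈ 11.384 mg/L.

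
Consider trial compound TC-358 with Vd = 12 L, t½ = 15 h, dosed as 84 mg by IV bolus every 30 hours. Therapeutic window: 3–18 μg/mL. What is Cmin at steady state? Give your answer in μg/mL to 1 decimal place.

τ = 30 h = 2 half-lives, so f = (1/2)^2 = 0.25.
Accumulation ratio R = 1/(1 − f) = 1/0.75 = 4/3.
Single-dose peak C₀ = D/Vd = 84/12 = 7 μg/mL.
Steady-state peak Cmax,ss = C₀·R = 7 × 4/3 ≈ 9.333 μg/mL.
Steady-state trough Cmin,ss = Cmax,ss·f ≈ 9.333 × 0.25 ≈ 2.333 μg/mL.
Trough 2.3 μg/mL vs MEC 3 μg/mL: subtherapeutic.

2.3 μg/mL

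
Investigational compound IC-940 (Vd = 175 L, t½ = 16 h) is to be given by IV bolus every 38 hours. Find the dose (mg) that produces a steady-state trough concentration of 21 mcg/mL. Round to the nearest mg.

15389 mg

τ/t½ = 38/16 ≈ 2.375, so f = (1/2)^(38/16) ≈ 0.192776.
Cmin,ss = (D/Vd)·f/(1−f), so D = Cmin,ss·Vd·(1−f)/f.
D = 21 × 175 × (1−f)/f ≈ 21 × 175 × 4.18737 ≈ 15388.58 mg.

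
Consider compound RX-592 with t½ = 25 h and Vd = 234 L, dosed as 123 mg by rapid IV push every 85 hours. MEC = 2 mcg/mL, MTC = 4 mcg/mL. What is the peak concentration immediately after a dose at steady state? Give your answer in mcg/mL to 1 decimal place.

0.6 mcg/mL

Over one 85-h interval, 85/25 ≈ 3.4 half-lives elapse, leaving f ≈ 0.0947 of each dose.
Accumulation ratio R = 1/(1 − f) ≈ 1/0.9053 ≈ 1.1046.
Each bolus raises the concentration by D/Vd = 123/234 ≈ 0.526 mcg/mL.
Steady-state peak Cmax,ss = C₀·R ≈ 0.526 × 1.1046 ≈ 0.581 mcg/mL.
Peak 0.6 mcg/mL vs MTC 4 mcg/mL: below toxic threshold.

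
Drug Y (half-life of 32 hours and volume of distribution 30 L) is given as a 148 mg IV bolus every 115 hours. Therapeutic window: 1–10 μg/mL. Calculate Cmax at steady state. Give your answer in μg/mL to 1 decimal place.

k = ln2/t½ = ln2/32 ≈ 0.021661 h⁻¹; fraction remaining f = e^(−kτ) = e^(−0.021661×115) ≈ 0.0828.
Accumulation ratio R = 1/(1 − f) ≈ 1/0.9172 ≈ 1.0903.
Each bolus raises the concentration by D/Vd = 148/30 ≈ 4.933 μg/mL.
Steady-state peak Cmax,ss = C₀·R ≈ 4.933 × 1.0903 ≈ 5.378 μg/mL.
Peak 5.4 μg/mL vs MTC 10 μg/mL: below toxic threshold.

5.4 μg/mL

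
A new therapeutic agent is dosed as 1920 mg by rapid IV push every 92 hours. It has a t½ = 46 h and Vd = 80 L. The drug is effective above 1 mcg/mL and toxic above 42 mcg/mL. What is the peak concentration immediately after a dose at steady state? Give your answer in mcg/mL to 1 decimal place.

The dosing interval is 2 half-lives, so f = 2^(−2) = 0.25.
Accumulation ratio R = 1/(1 − f) = 1/0.75 = 4/3.
Single-dose peak C₀ = D/Vd = 1920/80 = 24 mcg/mL.
Steady-state peak Cmax,ss = C₀·R = 24 × 4/3 ≈ 32.000 mcg/mL.
Peak 32.0 mcg/mL vs MTC 42 mcg/mL: below toxic threshold.

32.0 mcg/mL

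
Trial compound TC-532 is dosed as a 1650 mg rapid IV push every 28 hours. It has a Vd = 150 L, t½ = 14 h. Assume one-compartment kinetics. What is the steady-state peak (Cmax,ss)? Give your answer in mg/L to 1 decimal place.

τ = 28 h = 2 half-lives, so f = (1/2)^2 = 0.25.
Accumulation ratio R = 1/(1 − f) = 1/0.75 = 4/3.
Single-dose peak C₀ = D/Vd = 1650/150 = 11 mg/L.
Steady-state peak Cmax,ss = C₀·R = 11 × 4/3 ≈ 14.667 mg/L.

14.7 mg/L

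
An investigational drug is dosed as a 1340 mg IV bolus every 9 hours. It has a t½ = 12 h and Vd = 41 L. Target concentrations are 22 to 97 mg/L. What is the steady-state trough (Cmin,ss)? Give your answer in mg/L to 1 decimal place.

τ/t½ = 9/12 ≈ 0.75, so fraction remaining f = (1/2)^(9/12) ≈ 0.5946.
Each bolus raises the concentration by D/Vd = 1340/41 ≈ 32.683 mg/L.
Steady-state trough Cmin,ss = C₀·f/(1−f) ≈ 32.683 × 0.5946/0.4054 ≈ 47.936 mg/L.
Trough 47.9 mg/L vs MEC 22 mg/L: adequate.

47.9 mg/L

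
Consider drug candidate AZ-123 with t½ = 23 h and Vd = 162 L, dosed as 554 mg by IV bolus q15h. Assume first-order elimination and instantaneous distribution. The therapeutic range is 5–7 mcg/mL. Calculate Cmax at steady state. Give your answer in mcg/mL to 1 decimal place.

Over one 15-h interval, 15/23 ≈ 0.65217 half-lives elapse, leaving f ≈ 0.6363 of each dose.
At steady state, accumulation factor R = 1/(1 − e^(−kτ)) ≈ 2.7495.
Single-dose peak C₀ = D/Vd = 554/162 ≈ 3.420 mcg/mL.
Cmax,ss = C₀/(1 − f) ≈ 3.420/0.3637 ≈ 9.403 mcg/mL.
Peak 9.4 mcg/mL vs MTC 7 mcg/mL: exceeds toxic threshold.

9.4 mcg/mL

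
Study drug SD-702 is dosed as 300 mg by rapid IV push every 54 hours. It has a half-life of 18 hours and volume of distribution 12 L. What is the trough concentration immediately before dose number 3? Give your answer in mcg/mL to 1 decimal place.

f = (1/2)^(τ/t½) = (1/2)^(54/18) ≈ 0.1250.
C₀ = D/Vd = 300/12 ≈ 25.000 mcg/mL.
Before the 3rd dose, 2 doses have been given. Superposition: Cmin = C₀·(f + f²).
≈ 25.000 × (0.1250 + 0.0156) ≈ 25.000 × 0.1406 ≈ 3.515 mcg/mL.

3.5 mcg/mL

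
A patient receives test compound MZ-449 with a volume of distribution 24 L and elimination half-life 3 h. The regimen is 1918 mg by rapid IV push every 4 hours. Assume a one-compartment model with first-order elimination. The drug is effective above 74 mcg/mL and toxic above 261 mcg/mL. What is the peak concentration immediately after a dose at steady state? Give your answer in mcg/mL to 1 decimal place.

τ/t½ = 4/3 ≈ 1.3333, so fraction remaining f = (1/2)^(4/3) ≈ 0.3969.
Accumulation ratio R = 1/(1 − f) ≈ 1/0.6031 ≈ 1.6581.
Each bolus raises the concentration by D/Vd = 1918/24 ≈ 79.917 mcg/mL.
Steady-state peak Cmax,ss = C₀·R ≈ 79.917 × 1.6581 ≈ 132.510 mcg/mL.
Peak 132.5 mcg/mL vs MTC 261 mcg/mL: below toxic threshold.

132.5 mcg/mL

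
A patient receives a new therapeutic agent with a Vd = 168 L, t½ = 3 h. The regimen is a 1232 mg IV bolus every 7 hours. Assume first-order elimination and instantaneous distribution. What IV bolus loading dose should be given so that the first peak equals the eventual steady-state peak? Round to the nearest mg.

f = (1/2)^(7/3) ≈ 0.198425; accumulation ratio R = 1/(1−f) ≈ 1.24754.
Loading dose to hit Cmax,ss on first dose: D_load = D_maint·R ≈ 1232 × 1.24754 ≈ 1536.97 mg.

1537 mg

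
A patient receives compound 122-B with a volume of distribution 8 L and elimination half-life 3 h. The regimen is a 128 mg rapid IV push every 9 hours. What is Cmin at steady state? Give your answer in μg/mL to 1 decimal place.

The dosing interval is 3 half-lives, so f = 2^(−3) = 0.125.
At steady state, R = 1/(1 − 0.125) = 8/7.
Single-dose peak C₀ = D/Vd = 128/8 = 16 μg/mL.
Steady-state peak Cmax,ss = C₀·R = 16 × 8/7 ≈ 18.286 μg/mL.
Steady-state trough Cmin,ss = Cmax,ss·f ≈ 18.286 × 0.125 ≈ 2.286 μg/mL.

2.3 μg/mL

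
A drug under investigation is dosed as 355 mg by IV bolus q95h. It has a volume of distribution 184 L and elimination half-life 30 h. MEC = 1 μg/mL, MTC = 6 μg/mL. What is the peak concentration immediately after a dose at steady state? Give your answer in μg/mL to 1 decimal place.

τ/t½ = 95/30 ≈ 3.1667, so fraction remaining f = (1/2)^(95/30) ≈ 0.1114.
Accumulation ratio R = 1/(1 − f) ≈ 1/0.8886 ≈ 1.1254.
Each bolus raises the concentration by D/Vd = 355/184 ≈ 1.929 μg/mL.
Steady-state peak Cmax,ss = C₀·R ≈ 1.929 × 1.1254 ≈ 2.171 μg/mL.
Peak 2.2 μg/mL vs MTC 6 μg/mL: below toxic threshold.

2.2 μg/mL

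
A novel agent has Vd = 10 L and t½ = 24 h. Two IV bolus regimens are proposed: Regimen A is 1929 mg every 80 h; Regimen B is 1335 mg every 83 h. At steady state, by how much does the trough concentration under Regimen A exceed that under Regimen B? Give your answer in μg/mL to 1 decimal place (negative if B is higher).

7.9 μg/mL

Regimen A: f = (1/2)^(80/24) ≈ 0.0992; Cmin,ss = (1929/10)·f/(1−f) ≈ 21.243 μg/mL.
Regimen B: f = (1/2)^(83/24) ≈ 0.0910; Cmin,ss = (1335/10)·f/(1−f) ≈ 13.365 μg/mL.
Difference ≈ 21.243 − 13.365 ≈ 7.878 μg/mL.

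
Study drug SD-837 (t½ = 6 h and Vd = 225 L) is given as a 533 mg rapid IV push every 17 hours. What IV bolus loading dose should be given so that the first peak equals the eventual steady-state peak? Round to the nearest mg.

620 mg

f = (1/2)^(17/6) ≈ 0.140308; accumulation ratio R = 1/(1−f) ≈ 1.16321.
Loading dose to hit Cmax,ss on first dose: D_load = D_maint·R ≈ 533 × 1.16321 ≈ 619.99 mg.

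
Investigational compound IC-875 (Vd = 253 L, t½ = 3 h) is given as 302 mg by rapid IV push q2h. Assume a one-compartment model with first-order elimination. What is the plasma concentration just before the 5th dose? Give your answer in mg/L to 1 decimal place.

f = (1/2)^(τ/t½) = (1/2)^(2/3) ≈ 0.6300.
C₀ = D/Vd = 302/253 ≈ 1.194 mg/L.
Before the 5th dose, 4 doses have been given. Superposition: Cmin = C₀·(f + f² + … + f^4).
≈ 1.194 × (0.6300 + 0.3969 + 0.2500 + 0.1575) ≈ 1.194 × 1.4344 ≈ 1.713 mg/L.

1.7 mg/L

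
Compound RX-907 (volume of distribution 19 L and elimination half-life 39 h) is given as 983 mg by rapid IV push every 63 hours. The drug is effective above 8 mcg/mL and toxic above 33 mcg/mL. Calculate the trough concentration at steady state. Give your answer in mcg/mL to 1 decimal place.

25.1 mcg/mL

τ/t½ = 63/39 ≈ 1.6154, so fraction remaining f = (1/2)^(63/39) ≈ 0.3264.
Each bolus raises the concentration by D/Vd = 983/19 ≈ 51.737 mcg/mL.
Steady-state trough Cmin,ss = C₀·f/(1−f) ≈ 51.737 × 0.3264/0.6736 ≈ 25.070 mcg/mL.
Trough 25.1 mcg/mL vs MEC 8 mcg/mL: adequate.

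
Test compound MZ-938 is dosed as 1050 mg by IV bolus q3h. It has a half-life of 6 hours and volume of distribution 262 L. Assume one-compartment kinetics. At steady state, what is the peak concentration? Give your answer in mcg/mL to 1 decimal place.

Over one 3-h interval, 3/6 ≈ 0.5 half-lives elapse, leaving f ≈ 0.7071 of each dose.
At steady state, accumulation factor R = 1/(1 − e^(−kτ)) ≈ 3.4141.
Each bolus raises the concentration by D/Vd = 1050/262 ≈ 4.008 mcg/mL.
Steady-state peak Cmax,ss = C₀·R ≈ 4.008 × 3.4141 ≈ 13.684 mcg/mL.

13.7 mcg/mL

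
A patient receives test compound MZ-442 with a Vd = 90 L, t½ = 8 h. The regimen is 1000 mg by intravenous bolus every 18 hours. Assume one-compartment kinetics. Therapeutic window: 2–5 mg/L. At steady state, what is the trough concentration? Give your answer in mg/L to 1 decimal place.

τ/t½ = 18/8 ≈ 2.25, so fraction remaining f = (1/2)^(18/8) ≈ 0.2102.
At steady state, accumulation factor R = 1/(1 − e^(−kτ)) ≈ 1.2661.
Each bolus raises the concentration by D/Vd = 1000/90 ≈ 11.111 mg/L.
Steady-state peak Cmax,ss = C₀·R ≈ 11.111 × 1.2661 ≈ 14.068 mg/L.
Steady-state trough Cmin,ss = Cmax,ss·f ≈ 14.068 × 0.2102 ≈ 2.957 mg/L.
Trough 3.0 mg/L vs MEC 2 mg/L: adequate.

3.0 mg/L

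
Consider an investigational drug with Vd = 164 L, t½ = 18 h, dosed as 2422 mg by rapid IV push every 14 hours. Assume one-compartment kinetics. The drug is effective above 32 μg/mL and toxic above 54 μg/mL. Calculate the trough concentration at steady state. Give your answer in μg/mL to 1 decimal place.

k = ln2/t½ = ln2/18 ≈ 0.038508 h⁻¹; fraction remaining f = e^(−kτ) = e^(−0.038508×14) ≈ 0.5833.
At steady state, accumulation factor R = 1/(1 − e^(−kτ)) ≈ 2.3998.
Single-dose peak C₀ = D/Vd = 2422/164 ≈ 14.768 μg/mL.
Steady-state peak Cmax,ss = C₀·R ≈ 14.768 × 2.3998 ≈ 35.440 μg/mL.
Steady-state trough Cmin,ss = Cmax,ss·f ≈ 35.440 × 0.5833 ≈ 20.672 μg/mL.
Trough 20.7 μg/mL vs MEC 32 μg/mL: subtherapeutic.

20.7 μg/mL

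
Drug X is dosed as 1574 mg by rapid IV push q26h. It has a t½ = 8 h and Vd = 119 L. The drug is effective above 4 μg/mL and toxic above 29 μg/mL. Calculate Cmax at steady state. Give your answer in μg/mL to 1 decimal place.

14.8 μg/mL

k = ln2/t½ = ln2/8 ≈ 0.086643 h⁻¹; fraction remaining f = e^(−kτ) = e^(−0.086643×26) ≈ 0.1051.
At steady state, accumulation factor R = 1/(1 − e^(−kτ)) ≈ 1.1174.
Each bolus raises the concentration by D/Vd = 1574/119 ≈ 13.227 μg/mL.
Steady-state peak Cmax,ss = C₀·R ≈ 13.227 × 1.1174 ≈ 14.780 μg/mL.
Peak 14.8 μg/mL vs MTC 29 μg/mL: below toxic threshold.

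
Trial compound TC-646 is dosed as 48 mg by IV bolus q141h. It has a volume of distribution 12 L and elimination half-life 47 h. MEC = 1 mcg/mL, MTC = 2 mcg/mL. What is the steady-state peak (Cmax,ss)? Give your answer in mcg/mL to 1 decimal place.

4.6 mcg/mL

τ = 141 h = 3 half-lives, so f = (1/2)^3 = 0.125.
Accumulation ratio R = 1/(1 − f) = 1/0.875 = 8/7.
Single-dose peak C₀ = D/Vd = 48/12 = 4 mcg/mL.
Steady-state peak Cmax,ss = C₀·R = 4 × 8/7 ≈ 4.571 mcg/mL.
Peak 4.6 mcg/mL vs MTC 2 mcg/mL: exceeds toxic threshold.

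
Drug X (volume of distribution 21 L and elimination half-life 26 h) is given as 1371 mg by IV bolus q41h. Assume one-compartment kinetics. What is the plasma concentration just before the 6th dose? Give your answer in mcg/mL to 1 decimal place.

f = (1/2)^(τ/t½) = (1/2)^(41/26) ≈ 0.3352.
C₀ = D/Vd = 1371/21 ≈ 65.286 mcg/mL.
Before the 6th dose, 5 doses have been given. Superposition: Cmin = C₀·(f + f² + … + f^5).
≈ 65.286 × (0.3352 + 0.1124 + 0.0377 + 0.0126 + 0.0042) ≈ 65.286 × 0.5021 ≈ 32.780 mcg/mL.

32.8 mcg/mL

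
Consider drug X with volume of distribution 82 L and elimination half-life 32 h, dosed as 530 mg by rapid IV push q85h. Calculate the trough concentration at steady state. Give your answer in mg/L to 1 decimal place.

1.2 mg/L

Over one 85-h interval, 85/32 ≈ 2.6562 half-lives elapse, leaving f ≈ 0.1586 of each dose.
Each bolus raises the concentration by D/Vd = 530/82 ≈ 6.463 mg/L.
Steady-state trough Cmin,ss = C₀·f/(1−f) ≈ 6.463 × 0.1586/0.8414 ≈ 1.218 mg/L.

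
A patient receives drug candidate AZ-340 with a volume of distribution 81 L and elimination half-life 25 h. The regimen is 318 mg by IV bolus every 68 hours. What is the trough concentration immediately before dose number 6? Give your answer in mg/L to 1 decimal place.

f = (1/2)^(τ/t½) = (1/2)^(68/25) ≈ 0.1518.
C₀ = D/Vd = 318/81 ≈ 3.926 mg/L.
Before the 6th dose, 5 doses have been given. Superposition: Cmin = C₀·(f + f² + … + f^5).
≈ 3.926 × (0.1518 + 0.0230 + 0.0035 + 0.0005 + 0.0001) ≈ 3.926 × 0.1789 ≈ 0.702 mg/L.

0.7 mg/L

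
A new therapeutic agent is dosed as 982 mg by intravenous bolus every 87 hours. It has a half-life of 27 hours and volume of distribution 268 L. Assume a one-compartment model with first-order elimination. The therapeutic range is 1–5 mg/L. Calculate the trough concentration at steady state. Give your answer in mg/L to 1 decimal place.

0.4 mg/L

τ/t½ = 87/27 ≈ 3.2222, so fraction remaining f = (1/2)^(87/27) ≈ 0.1072.
Each bolus raises the concentration by D/Vd = 982/268 ≈ 3.664 mg/L.
Steady-state trough Cmin,ss = C₀·f/(1−f) ≈ 3.664 × 0.1072/0.8928 ≈ 0.440 mg/L.
Trough 0.4 mg/L vs MEC 1 mg/L: subtherapeutic.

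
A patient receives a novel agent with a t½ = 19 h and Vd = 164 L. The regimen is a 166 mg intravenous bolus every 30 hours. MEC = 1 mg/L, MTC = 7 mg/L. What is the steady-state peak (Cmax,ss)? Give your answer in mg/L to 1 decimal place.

1.5 mg/L

Over one 30-h interval, 30/19 ≈ 1.5789 half-lives elapse, leaving f ≈ 0.3347 of each dose.
Accumulation ratio R = 1/(1 − f) ≈ 1/0.6653 ≈ 1.5031.
Single-dose peak C₀ = D/Vd = 166/164 ≈ 1.012 mg/L.
Cmax,ss = C₀/(1 − f) ≈ 1.012/0.6653 ≈ 1.521 mg/L.
Peak 1.5 mg/L vs MTC 7 mg/L: below toxic threshold.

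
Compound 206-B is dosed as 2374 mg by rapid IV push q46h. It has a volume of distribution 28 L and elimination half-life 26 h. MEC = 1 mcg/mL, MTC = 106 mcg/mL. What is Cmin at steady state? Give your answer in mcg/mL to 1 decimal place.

τ/t½ = 46/26 ≈ 1.7692, so fraction remaining f = (1/2)^(46/26) ≈ 0.2934.
Single-dose peak C₀ = D/Vd = 2374/28 ≈ 84.786 mcg/mL.
Steady-state trough Cmin,ss = C₀·f/(1−f) ≈ 84.786 × 0.2934/0.7066 ≈ 35.206 mcg/mL.
Trough 35.2 mcg/mL vs MEC 1 mcg/mL: adequate.

35.2 mcg/mL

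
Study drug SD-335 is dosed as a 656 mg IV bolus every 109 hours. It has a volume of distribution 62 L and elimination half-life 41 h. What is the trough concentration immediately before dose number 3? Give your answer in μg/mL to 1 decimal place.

1.9 μg/mL

f = (1/2)^(τ/t½) = (1/2)^(109/41) ≈ 0.1584.
C₀ = D/Vd = 656/62 ≈ 10.581 μg/mL.
Before the 3rd dose, 2 doses have been given. Superposition: Cmin = C₀·(f + f²).
≈ 10.581 × (0.1584 + 0.0251) ≈ 10.581 × 0.1835 ≈ 1.942 μg/mL.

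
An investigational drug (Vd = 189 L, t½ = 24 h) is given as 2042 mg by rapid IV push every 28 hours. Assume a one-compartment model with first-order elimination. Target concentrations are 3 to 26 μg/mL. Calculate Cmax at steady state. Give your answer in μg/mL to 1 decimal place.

Over one 28-h interval, 28/24 ≈ 1.1667 half-lives elapse, leaving f ≈ 0.4454 of each dose.
Accumulation ratio R = 1/(1 − f) ≈ 1/0.5546 ≈ 1.8031.
Single-dose peak C₀ = D/Vd = 2042/189 ≈ 10.804 μg/mL.
Steady-state peak Cmax,ss = C₀·R ≈ 10.804 × 1.8031 ≈ 19.481 μg/mL.
Peak 19.5 μg/mL vs MTC 26 μg/mL: below toxic threshold.

19.5 μg/mL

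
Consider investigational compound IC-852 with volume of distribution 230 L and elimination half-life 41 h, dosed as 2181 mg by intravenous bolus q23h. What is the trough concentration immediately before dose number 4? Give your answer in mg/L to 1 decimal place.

f = (1/2)^(τ/t½) = (1/2)^(23/41) ≈ 0.6778.
C₀ = D/Vd = 2181/230 ≈ 9.483 mg/L.
Before the 4th dose, 3 doses have been given. Superposition: Cmin = C₀·(f + f² + … + f^3).
≈ 9.483 × (0.6778 + 0.4594 + 0.3114) ≈ 9.483 × 1.4486 ≈ 13.737 mg/L.

13.7 mg/L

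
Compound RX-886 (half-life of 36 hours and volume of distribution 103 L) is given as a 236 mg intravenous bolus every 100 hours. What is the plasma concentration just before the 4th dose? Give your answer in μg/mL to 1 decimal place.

0.4 μg/mL

f = (1/2)^(τ/t½) = (1/2)^(100/36) ≈ 0.1458.
C₀ = D/Vd = 236/103 ≈ 2.291 μg/mL.
Before the 4th dose, 3 doses have been given. Superposition: Cmin = C₀·(f + f² + … + f^3).
≈ 2.291 × (0.1458 + 0.0213 + 0.0031) ≈ 2.291 × 0.1702 ≈ 0.390 μg/mL.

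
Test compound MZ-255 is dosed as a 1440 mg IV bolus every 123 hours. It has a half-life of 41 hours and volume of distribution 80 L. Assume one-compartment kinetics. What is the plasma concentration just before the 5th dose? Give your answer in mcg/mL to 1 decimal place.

2.6 mcg/mL

f = (1/2)^(τ/t½) = (1/2)^(123/41) ≈ 0.1250.
C₀ = D/Vd = 1440/80 ≈ 18.000 mcg/mL.
Before the 5th dose, 4 doses have been given. Superposition: Cmin = C₀·(f + f² + … + f^4).
≈ 18.000 × (0.1250 + 0.0156 + 0.0020 + 0.0002) ≈ 18.000 × 0.1428 ≈ 2.570 mcg/mL.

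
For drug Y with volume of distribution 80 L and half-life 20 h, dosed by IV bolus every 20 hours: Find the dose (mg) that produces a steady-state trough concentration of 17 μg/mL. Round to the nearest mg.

τ/t½ = 20/20 ≈ 1, so f = (1/2)^(20/20) ≈ 0.500000.
Cmin,ss = (D/Vd)·f/(1−f), so D = Cmin,ss·Vd·(1−f)/f.
D = 17 × 80 × (1−f)/f ≈ 17 × 80 × 1.00000 ≈ 1360.00 mg.

1360 mg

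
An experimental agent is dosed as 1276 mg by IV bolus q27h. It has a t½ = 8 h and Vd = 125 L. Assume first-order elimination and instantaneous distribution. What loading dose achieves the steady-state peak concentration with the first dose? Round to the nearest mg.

1412 mg

f = (1/2)^(27/8) ≈ 0.096388; accumulation ratio R = 1/(1−f) ≈ 1.10667.
Loading dose to hit Cmax,ss on first dose: D_load = D_maint·R ≈ 1276 × 1.10667 ≈ 1412.11 mg.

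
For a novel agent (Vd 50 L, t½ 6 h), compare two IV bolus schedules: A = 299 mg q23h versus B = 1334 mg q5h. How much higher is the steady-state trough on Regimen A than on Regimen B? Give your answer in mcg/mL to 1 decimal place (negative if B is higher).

-33.7 mcg/mL

Regimen A: f = (1/2)^(23/6) ≈ 0.0702; Cmin,ss = (299/50)·f/(1−f) ≈ 0.451 mcg/mL.
Regimen B: f = (1/2)^(5/6) ≈ 0.5612; Cmin,ss = (1334/50)·f/(1−f) ≈ 34.122 mcg/mL.
Difference ≈ 0.451 − 34.122 ≈ -33.671 mcg/mL.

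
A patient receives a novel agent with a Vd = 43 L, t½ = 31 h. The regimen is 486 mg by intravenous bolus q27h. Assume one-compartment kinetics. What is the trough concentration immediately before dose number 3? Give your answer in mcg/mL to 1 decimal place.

9.6 mcg/mL

f = (1/2)^(τ/t½) = (1/2)^(27/31) ≈ 0.5468.
C₀ = D/Vd = 486/43 ≈ 11.302 mcg/mL.
Before the 3rd dose, 2 doses have been given. Superposition: Cmin = C₀·(f + f²).
≈ 11.302 × (0.5468 + 0.2990) ≈ 11.302 × 0.8458 ≈ 9.559 mcg/mL.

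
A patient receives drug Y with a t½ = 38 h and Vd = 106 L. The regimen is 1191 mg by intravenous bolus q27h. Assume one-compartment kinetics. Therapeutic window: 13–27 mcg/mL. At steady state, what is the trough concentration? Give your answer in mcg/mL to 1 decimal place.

17.7 mcg/mL

k = ln2/t½ = ln2/38 ≈ 0.018241 h⁻¹; fraction remaining f = e^(−kτ) = e^(−0.018241×27) ≈ 0.6111.
At steady state, accumulation factor R = 1/(1 − e^(−kτ)) ≈ 2.5714.
Each bolus raises the concentration by D/Vd = 1191/106 ≈ 11.236 mcg/mL.
Cmax,ss = C₀/(1 − f) ≈ 11.236/0.3889 ≈ 28.892 mcg/mL.
One interval later, Cmin,ss = Cmax,ss·e^(−kτ) ≈ 28.892 × 0.6111 ≈ 17.656 mcg/mL.
Trough 17.7 mcg/mL vs MEC 13 mcg/mL: adequate.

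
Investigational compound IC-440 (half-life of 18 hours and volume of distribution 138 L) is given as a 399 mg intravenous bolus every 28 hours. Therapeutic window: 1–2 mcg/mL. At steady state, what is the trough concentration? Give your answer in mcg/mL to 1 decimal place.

1.5 mcg/mL

Over one 28-h interval, 28/18 ≈ 1.5556 half-lives elapse, leaving f ≈ 0.3402 of each dose.
At steady state, accumulation factor R = 1/(1 − e^(−kτ)) ≈ 1.5156.
Single-dose peak C₀ = D/Vd = 399/138 ≈ 2.891 mcg/mL.
Cmax,ss = C₀/(1 − f) ≈ 2.891/0.6598 ≈ 4.382 mcg/mL.
One interval later, Cmin,ss = Cmax,ss·e^(−kτ) ≈ 4.382 × 0.3402 ≈ 1.491 mcg/mL.
Trough 1.5 mcg/mL vs MEC 1 mcg/mL: adequate.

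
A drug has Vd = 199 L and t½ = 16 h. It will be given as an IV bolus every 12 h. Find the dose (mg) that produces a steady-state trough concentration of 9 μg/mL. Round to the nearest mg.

1221 mg

τ/t½ = 12/16 ≈ 0.75, so f = (1/2)^(12/16) ≈ 0.594604.
Cmin,ss = (D/Vd)·f/(1−f), so D = Cmin,ss·Vd·(1−f)/f.
D = 9 × 199 × (1−f)/f ≈ 9 × 199 × 0.68179 ≈ 1221.09 mg.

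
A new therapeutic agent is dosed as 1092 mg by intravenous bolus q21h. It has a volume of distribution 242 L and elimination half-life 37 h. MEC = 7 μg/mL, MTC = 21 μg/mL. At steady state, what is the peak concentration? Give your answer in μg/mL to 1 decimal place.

Over one 21-h interval, 21/37 ≈ 0.56757 half-lives elapse, leaving f ≈ 0.6748 of each dose.
At steady state, accumulation factor R = 1/(1 − e^(−kτ)) ≈ 3.0750.
Single-dose peak C₀ = D/Vd = 1092/242 ≈ 4.512 μg/mL.
Cmax,ss = C₀/(1 − f) ≈ 4.512/0.3252 ≈ 13.875 μg/mL.
Peak 13.9 μg/mL vs MTC 21 μg/mL: below toxic threshold.

13.9 μg/mL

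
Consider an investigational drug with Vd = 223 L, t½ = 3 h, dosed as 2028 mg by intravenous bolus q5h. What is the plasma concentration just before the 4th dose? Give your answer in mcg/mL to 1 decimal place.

f = (1/2)^(τ/t½) = (1/2)^(5/3) ≈ 0.3150.
C₀ = D/Vd = 2028/223 ≈ 9.094 mcg/mL.
Before the 4th dose, 3 doses have been given. Superposition: Cmin = C₀·(f + f² + … + f^3).
≈ 9.094 × (0.3150 + 0.0992 + 0.0313) ≈ 9.094 × 0.4455 ≈ 4.051 mcg/mL.

4.1 mcg/mL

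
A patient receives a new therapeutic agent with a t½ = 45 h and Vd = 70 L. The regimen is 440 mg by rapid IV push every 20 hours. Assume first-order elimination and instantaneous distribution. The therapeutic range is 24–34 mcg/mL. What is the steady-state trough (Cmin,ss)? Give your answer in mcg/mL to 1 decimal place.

Over one 20-h interval, 20/45 ≈ 0.44444 half-lives elapse, leaving f ≈ 0.7349 of each dose.
Accumulation ratio R = 1/(1 − f) ≈ 1/0.2651 ≈ 3.7722.
Single-dose peak C₀ = D/Vd = 440/70 ≈ 6.286 mcg/mL.
Steady-state peak Cmax,ss = C₀·R ≈ 6.286 × 3.7722 ≈ 23.712 mcg/mL.
One interval later, Cmin,ss = Cmax,ss·e^(−kτ) ≈ 23.712 × 0.7349 ≈ 17.426 mcg/mL.
Trough 17.4 mcg/mL vs MEC 24 mcg/mL: subtherapeutic.

17.4 mcg/mL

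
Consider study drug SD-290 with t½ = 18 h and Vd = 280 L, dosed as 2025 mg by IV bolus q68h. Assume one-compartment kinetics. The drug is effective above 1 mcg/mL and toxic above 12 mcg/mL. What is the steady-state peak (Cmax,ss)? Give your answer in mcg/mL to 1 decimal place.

k = ln2/t½ = ln2/18 ≈ 0.038508 h⁻¹; fraction remaining f = e^(−kτ) = e^(−0.038508×68) ≈ 0.0729.
At steady state, accumulation factor R = 1/(1 − e^(−kτ)) ≈ 1.0786.
Each bolus raises the concentration by D/Vd = 2025/280 ≈ 7.232 mcg/mL.
Cmax,ss = C₀/(1 − f) ≈ 7.232/0.9271 ≈ 7.801 mcg/mL.
Peak 7.8 mcg/mL vs MTC 12 mcg/mL: below toxic threshold.

7.8 mcg/mL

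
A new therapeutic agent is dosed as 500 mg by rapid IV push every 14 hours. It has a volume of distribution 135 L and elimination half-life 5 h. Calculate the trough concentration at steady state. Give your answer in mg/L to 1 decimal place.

0.6 mg/L

τ/t½ = 14/5 ≈ 2.8, so fraction remaining f = (1/2)^(14/5) ≈ 0.1436.
Accumulation ratio R = 1/(1 − f) ≈ 1/0.8564 ≈ 1.1677.
Single-dose peak C₀ = D/Vd = 500/135 ≈ 3.704 mg/L.
Cmax,ss = C₀/(1 − f) ≈ 3.704/0.8564 ≈ 4.325 mg/L.
One interval later, Cmin,ss = Cmax,ss·e^(−kτ) ≈ 4.325 × 0.1436 ≈ 0.621 mg/L.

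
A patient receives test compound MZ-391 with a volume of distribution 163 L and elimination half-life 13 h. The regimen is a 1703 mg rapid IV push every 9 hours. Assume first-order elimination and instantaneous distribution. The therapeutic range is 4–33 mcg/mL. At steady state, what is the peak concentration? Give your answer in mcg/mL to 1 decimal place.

27.4 mcg/mL

τ/t½ = 9/13 ≈ 0.69231, so fraction remaining f = (1/2)^(9/13) ≈ 0.6189.
At steady state, accumulation factor R = 1/(1 − e^(−kτ)) ≈ 2.6240.
Single-dose peak C₀ = D/Vd = 1703/163 ≈ 10.448 mcg/mL.
Steady-state peak Cmax,ss = C₀·R ≈ 10.448 × 2.6240 ≈ 27.416 mcg/mL.
Peak 27.4 mcg/mL vs MTC 33 mcg/mL: below toxic threshold.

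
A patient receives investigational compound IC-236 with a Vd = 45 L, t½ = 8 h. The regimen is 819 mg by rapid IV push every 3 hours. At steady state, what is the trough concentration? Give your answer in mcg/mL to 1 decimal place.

61.3 mcg/mL

k = ln2/t½ = ln2/8 ≈ 0.086643 h⁻¹; fraction remaining f = e^(−kτ) = e^(−0.086643×3) ≈ 0.7711.
Accumulation ratio R = 1/(1 − f) ≈ 1/0.2289 ≈ 4.3687.
Each bolus raises the concentration by D/Vd = 819/45 ≈ 18.200 mcg/mL.
Steady-state peak Cmax,ss = C₀·R ≈ 18.200 × 4.3687 ≈ 79.510 mcg/mL.
Steady-state trough Cmin,ss = Cmax,ss·f ≈ 79.510 × 0.7711 ≈ 61.310 mcg/mL.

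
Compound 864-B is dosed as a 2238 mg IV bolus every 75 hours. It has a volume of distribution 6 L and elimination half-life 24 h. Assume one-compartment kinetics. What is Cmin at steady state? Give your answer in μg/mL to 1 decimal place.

Over one 75-h interval, 75/24 ≈ 3.125 half-lives elapse, leaving f ≈ 0.1146 of each dose.
Each bolus raises the concentration by D/Vd = 2238/6 ≈ 373.000 μg/mL.
Steady-state trough Cmin,ss = C₀·f/(1−f) ≈ 373.000 × 0.1146/0.8854 ≈ 48.279 μg/mL.

48.3 μg/mL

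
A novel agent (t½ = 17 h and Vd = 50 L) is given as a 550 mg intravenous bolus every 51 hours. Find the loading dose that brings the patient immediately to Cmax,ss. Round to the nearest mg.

f = (1/2)^(51/17) ≈ 0.125000; accumulation ratio R = 1/(1−f) ≈ 1.14286.
Loading dose to hit Cmax,ss on first dose: D_load = D_maint·R ≈ 550 × 1.14286 ≈ 628.57 mg.

629 mg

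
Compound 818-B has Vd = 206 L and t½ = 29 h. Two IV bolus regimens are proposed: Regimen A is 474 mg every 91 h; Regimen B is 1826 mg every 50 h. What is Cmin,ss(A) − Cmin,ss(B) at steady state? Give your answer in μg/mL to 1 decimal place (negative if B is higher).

Regimen A: f = (1/2)^(91/29) ≈ 0.1136; Cmin,ss = (474/206)·f/(1−f) ≈ 0.295 μg/mL.
Regimen B: f = (1/2)^(50/29) ≈ 0.3027; Cmin,ss = (1826/206)·f/(1−f) ≈ 3.848 μg/mL.
Difference ≈ 0.295 − 3.848 ≈ -3.553 μg/mL.

-3.6 μg/mL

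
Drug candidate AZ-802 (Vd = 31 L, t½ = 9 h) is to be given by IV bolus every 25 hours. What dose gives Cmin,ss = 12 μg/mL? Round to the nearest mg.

2179 mg

τ/t½ = 25/9 ≈ 2.7778, so f = (1/2)^(25/9) ≈ 0.145816.
Cmin,ss = (D/Vd)·f/(1−f), so D = Cmin,ss·Vd·(1−f)/f.
D = 12 × 31 × (1−f)/f ≈ 12 × 31 × 5.85796 ≈ 2179.16 mg.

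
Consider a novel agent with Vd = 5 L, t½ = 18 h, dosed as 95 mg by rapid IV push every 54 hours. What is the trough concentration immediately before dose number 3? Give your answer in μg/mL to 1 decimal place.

f = (1/2)^(τ/t½) = (1/2)^(54/18) ≈ 0.1250.
C₀ = D/Vd = 95/5 ≈ 19.000 μg/mL.
Before the 3rd dose, 2 doses have been given. Superposition: Cmin = C₀·(f + f²).
≈ 19.000 × (0.1250 + 0.0156) ≈ 19.000 × 0.1406 ≈ 2.671 μg/mL.

2.7 μg/mL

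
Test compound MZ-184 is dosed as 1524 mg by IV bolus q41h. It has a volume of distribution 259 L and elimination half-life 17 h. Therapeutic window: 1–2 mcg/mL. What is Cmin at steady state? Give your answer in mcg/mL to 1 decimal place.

k = ln2/t½ = ln2/17 ≈ 0.040773 h⁻¹; fraction remaining f = e^(−kτ) = e^(−0.040773×41) ≈ 0.1879.
At steady state, accumulation factor R = 1/(1 − e^(−kτ)) ≈ 1.2314.
Single-dose peak C₀ = D/Vd = 1524/259 ≈ 5.884 mcg/mL.
Cmax,ss = C₀/(1 − f) ≈ 5.884/0.8121 ≈ 7.245 mcg/mL.
One interval later, Cmin,ss = Cmax,ss·e^(−kτ) ≈ 7.245 × 0.1879 ≈ 1.361 mcg/mL.
Trough 1.4 mcg/mL vs MEC 1 mcg/mL: adequate.

1.4 mcg/mL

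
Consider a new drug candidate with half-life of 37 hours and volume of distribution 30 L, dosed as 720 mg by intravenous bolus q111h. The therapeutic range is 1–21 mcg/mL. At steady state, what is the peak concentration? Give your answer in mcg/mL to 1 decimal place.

27.4 mcg/mL

The dosing interval is 3 half-lives, so f = 2^(−3) = 0.125.
At steady state, R = 1/(1 − 0.125) = 8/7.
Single-dose peak C₀ = D/Vd = 720/30 = 24 mcg/mL.
Steady-state peak Cmax,ss = C₀·R = 24 × 8/7 ≈ 27.429 mcg/mL.
Peak 27.4 mcg/mL vs MTC 21 mcg/mL: exceeds toxic threshold.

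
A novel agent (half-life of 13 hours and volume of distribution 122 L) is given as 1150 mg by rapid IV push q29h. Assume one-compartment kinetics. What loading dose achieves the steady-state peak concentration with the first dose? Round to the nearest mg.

f = (1/2)^(29/13) ≈ 0.213045; accumulation ratio R = 1/(1−f) ≈ 1.27072.
Loading dose to hit Cmax,ss on first dose: D_load = D_maint·R ≈ 1150 × 1.27072 ≈ 1461.33 mg.

1461 mg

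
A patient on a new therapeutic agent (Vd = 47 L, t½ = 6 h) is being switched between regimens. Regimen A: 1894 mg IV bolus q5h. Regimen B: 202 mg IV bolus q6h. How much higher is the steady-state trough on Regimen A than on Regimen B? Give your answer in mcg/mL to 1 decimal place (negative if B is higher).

Regimen A: f = (1/2)^(5/6) ≈ 0.5612; Cmin,ss = (1894/47)·f/(1−f) ≈ 51.539 mcg/mL.
Regimen B: f = (1/2)^(6/6) ≈ 0.5000; Cmin,ss = (202/47)·f/(1−f) ≈ 4.298 mcg/mL.
Difference ≈ 51.539 − 4.298 ≈ 47.241 mcg/mL.

47.2 mcg/mL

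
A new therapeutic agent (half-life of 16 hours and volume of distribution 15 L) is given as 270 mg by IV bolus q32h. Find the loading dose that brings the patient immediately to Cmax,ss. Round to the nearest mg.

f = (1/2)^(32/16) ≈ 0.250000; accumulation ratio R = 1/(1−f) ≈ 1.33333.
Loading dose to hit Cmax,ss on first dose: D_load = D_maint·R ≈ 270 × 1.33333 ≈ 360.00 mg.

360 mg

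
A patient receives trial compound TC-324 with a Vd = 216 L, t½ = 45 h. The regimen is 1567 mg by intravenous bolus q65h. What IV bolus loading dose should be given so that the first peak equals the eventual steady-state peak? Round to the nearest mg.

f = (1/2)^(65/45) ≈ 0.367434; accumulation ratio R = 1/(1−f) ≈ 1.58086.
Loading dose to hit Cmax,ss on first dose: D_load = D_maint·R ≈ 1567 × 1.58086 ≈ 2477.21 mg.

2477 mg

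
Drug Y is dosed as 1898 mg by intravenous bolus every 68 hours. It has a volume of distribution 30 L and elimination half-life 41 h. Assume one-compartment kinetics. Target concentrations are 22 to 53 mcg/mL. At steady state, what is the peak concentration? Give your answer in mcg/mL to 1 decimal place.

τ/t½ = 68/41 ≈ 1.6585, so fraction remaining f = (1/2)^(68/41) ≈ 0.3168.
At steady state, accumulation factor R = 1/(1 − e^(−kτ)) ≈ 1.4637.
Each bolus raises the concentration by D/Vd = 1898/30 ≈ 63.267 mcg/mL.
Steady-state peak Cmax,ss = C₀·R ≈ 63.267 × 1.4637 ≈ 92.604 mcg/mL.
Peak 92.6 mcg/mL vs MTC 53 mcg/mL: exceeds toxic threshold.

92.6 mcg/mL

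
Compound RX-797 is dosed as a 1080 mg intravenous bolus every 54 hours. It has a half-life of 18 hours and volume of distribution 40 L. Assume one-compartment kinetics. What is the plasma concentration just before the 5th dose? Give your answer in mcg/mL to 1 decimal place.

f = (1/2)^(τ/t½) = (1/2)^(54/18) ≈ 0.1250.
C₀ = D/Vd = 1080/40 ≈ 27.000 mcg/mL.
Before the 5th dose, 4 doses have been given. Superposition: Cmin = C₀·(f + f² + … + f^4).
≈ 27.000 × (0.1250 + 0.0156 + 0.0020 + 0.0002) ≈ 27.000 × 0.1428 ≈ 3.856 mcg/mL.

3.9 mcg/mL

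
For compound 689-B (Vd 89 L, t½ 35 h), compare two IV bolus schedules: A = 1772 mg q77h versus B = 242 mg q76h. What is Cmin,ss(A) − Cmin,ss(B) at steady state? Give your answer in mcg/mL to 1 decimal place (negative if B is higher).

4.8 mcg/mL

Regimen A: f = (1/2)^(77/35) ≈ 0.2176; Cmin,ss = (1772/89)·f/(1−f) ≈ 5.537 mcg/mL.
Regimen B: f = (1/2)^(76/35) ≈ 0.2220; Cmin,ss = (242/89)·f/(1−f) ≈ 0.776 mcg/mL.
Difference ≈ 5.537 − 0.776 ≈ 4.761 mcg/mL.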